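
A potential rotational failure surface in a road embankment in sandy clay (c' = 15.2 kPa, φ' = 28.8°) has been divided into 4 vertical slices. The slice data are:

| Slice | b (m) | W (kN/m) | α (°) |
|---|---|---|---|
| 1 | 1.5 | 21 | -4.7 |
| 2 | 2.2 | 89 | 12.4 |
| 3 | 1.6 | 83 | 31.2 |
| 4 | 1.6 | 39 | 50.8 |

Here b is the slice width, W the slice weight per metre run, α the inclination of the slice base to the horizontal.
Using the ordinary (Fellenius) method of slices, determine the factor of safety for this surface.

FS = 2.60

Ordinary method of slices: FS = Σ[c'·Δl_i + (W_i cosα_i)·tanφ'] / Σ W_i sinα_i, with Δl_i = b_i / cosα_i.
Slice 1: Δl = 1.5/cos(-4.7°) = 1.505 m; N'_1 = 21·cos(-4.7°) = 20.9; c'Δl = 22.88; W sinα = -1.7
Slice 2: Δl = 2.2/cos12.4° = 2.253 m; N'_2 = 89·cos12.4° = 86.9; c'Δl = 34.24; W sinα = 19.1
Slice 3: Δl = 1.6/cos31.2° = 1.871 m; N'_3 = 83·cos31.2° = 71.0; c'Δl = 28.43; W sinα = 43.0
Slice 4: Δl = 1.6/cos50.8° = 2.532 m; N'_4 = 39·cos50.8° = 24.6; c'Δl = 38.48; W sinα = 30.2
Σc'Δl = 124.0 kN/m; ΣN' = 203.5 kN/m; ΣW sinα = 90.6 kN/m
Resisting = 124.0 + 203.5·tan28.8° = 124.0 + 111.9 = 235.9 kN/m
FS = 235.9 / 90.6 = 2.603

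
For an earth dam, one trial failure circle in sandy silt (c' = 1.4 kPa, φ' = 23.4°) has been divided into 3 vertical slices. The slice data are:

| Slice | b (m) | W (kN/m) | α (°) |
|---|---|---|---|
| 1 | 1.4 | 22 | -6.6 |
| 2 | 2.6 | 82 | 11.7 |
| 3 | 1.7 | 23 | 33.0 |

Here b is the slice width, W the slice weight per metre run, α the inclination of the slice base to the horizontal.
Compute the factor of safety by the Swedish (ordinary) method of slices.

Ordinary method of slices: FS = Σ[c'·Δl_i + (W_i cosα_i)·tanφ'] / Σ W_i sinα_i, with Δl_i = b_i / cosα_i.
Slice 1: Δl = 1.4/cos(-6.6°) = 1.409 m; N'_1 = 22·cos(-6.6°) = 21.9; c'Δl = 1.97; W sinα = -2.5
Slice 2: Δl = 2.6/cos11.7° = 2.655 m; N'_2 = 82·cos11.7° = 80.3; c'Δl = 3.72; W sinα = 16.6
Slice 3: Δl = 1.7/cos33.0° = 2.027 m; N'_3 = 23·cos33.0° = 19.3; c'Δl = 2.84; W sinα = 12.5
Σc'Δl = 8.5 kN/m; ΣN' = 121.4 kN/m; ΣW sinα = 26.6 kN/m
Resisting = 8.5 + 121.4·tan23.4° = 8.5 + 52.6 = 61.1 kN/m
FS = 61.1 / 26.6 = 2.294

FS = 2.29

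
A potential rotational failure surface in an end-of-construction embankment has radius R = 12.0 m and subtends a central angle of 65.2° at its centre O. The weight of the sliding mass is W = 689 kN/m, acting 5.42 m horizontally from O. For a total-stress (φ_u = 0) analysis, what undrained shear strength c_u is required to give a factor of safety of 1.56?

FS = c_u·L_a·R / (W·d), so c_u = FS·W·d / (L_a·R).
Arc length L_a = R·θ = 12.0·(65.2°·π/180) = 12.0·1.1380 = 13.66 m
c_u = 1.56·689·5.42 / (13.66·12.0) = 5825.6 / 163.87 = 35.55 kPa

c_u = 35.6 kPa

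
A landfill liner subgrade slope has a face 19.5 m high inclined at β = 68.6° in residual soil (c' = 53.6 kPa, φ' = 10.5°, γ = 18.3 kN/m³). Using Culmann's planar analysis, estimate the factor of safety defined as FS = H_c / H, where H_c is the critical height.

H_c = (4c'/γ) · sinβ cosφ' / [1 − cos(β − φ')]
    = (4·53.6/18.3) · sin68.6°·cos10.5° / [1 − cos58.1°]
    = 11.716 · 0.9155 / 0.4716 = 22.74 m
FS = H_c / H = 22.74 / 19.5 = 1.166

FS = 1.17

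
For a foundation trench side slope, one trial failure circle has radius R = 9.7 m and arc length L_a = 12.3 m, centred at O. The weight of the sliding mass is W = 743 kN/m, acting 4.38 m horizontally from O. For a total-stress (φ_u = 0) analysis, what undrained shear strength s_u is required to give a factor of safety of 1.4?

FS = s_u·L_a·R / (W·d), so s_u = FS·W·d / (L_a·R).
s_u = 1.4·743·4.38 / (12.30·9.7) = 4556.1 / 119.31 = 38.19 kPa

s_u = 38.2 kPa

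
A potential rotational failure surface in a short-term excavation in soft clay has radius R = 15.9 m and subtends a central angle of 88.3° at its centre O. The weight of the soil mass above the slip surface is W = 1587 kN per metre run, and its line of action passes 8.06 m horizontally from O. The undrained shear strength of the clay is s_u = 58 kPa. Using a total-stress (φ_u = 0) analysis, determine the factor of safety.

FS = 1.77

Taking moments about the centre O, the resisting moment is provided by the undrained shear strength acting along the arc:
Arc length L_a = R·θ = 15.9·(88.3°·π/180) = 15.9·1.5411 = 24.50 m
M_R = s_u·L_a·R = 58·24.50·15.9 = 22597.5 kN·m/m
M_D = W·d = 1587·8.06 = 12791.2 kN·m/m
FS = M_R / M_D = 22597.5 / 12791.2 = 1.767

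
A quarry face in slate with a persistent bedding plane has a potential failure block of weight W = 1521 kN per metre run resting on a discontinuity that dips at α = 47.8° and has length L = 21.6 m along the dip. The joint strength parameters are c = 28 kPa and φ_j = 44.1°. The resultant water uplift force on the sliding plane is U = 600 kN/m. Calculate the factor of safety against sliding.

Resolving the block weight along and normal to the plane and applying the Mohr–Coulomb strength on the joint:
N' = W cosα − U = 1521·cos47.8° − 600 = 421.7 kN/m
Driving force T = W sinα = 1521·sin47.8° = 1126.8 kN/m
Resisting force R = c·L + N'·tanφ_j = 28·21.6 + 421.7·tan44.1° = 604.8 + 408.6 = 1013.4 kN/m
FS = R / T = 1013.4 / 1126.8 = 0.899

FS = 0.90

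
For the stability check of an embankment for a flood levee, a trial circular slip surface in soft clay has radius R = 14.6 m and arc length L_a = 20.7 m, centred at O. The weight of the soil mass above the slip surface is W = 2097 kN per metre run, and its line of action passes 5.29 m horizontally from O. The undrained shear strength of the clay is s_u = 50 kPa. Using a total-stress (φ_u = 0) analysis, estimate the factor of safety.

FS = 1.36

Taking moments about the centre O, the resisting moment is provided by the undrained shear strength acting along the arc:
M_R = s_u·L_a·R = 50·20.70·14.6 = 15111.0 kN·m/m
M_D = W·d = 2097·5.29 = 11093.1 kN·m/m
FS = M_R / M_D = 15111.0 / 11093.1 = 1.362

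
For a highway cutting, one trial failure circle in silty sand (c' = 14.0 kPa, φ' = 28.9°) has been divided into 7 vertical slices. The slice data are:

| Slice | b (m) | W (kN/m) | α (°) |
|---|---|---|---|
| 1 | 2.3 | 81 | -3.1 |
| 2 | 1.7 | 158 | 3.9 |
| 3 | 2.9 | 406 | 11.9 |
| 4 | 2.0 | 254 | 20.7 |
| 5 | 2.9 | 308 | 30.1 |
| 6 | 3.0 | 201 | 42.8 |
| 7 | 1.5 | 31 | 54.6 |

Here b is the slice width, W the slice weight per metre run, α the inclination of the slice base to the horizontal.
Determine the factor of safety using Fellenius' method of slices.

Ordinary method of slices: FS = Σ[c'·Δl_i + (W_i cosα_i)·tanφ'] / Σ W_i sinα_i, with Δl_i = b_i / cosα_i.
Slice 1: Δl = 2.3/cos(-3.1°) = 2.303 m; N'_1 = 81·cos(-3.1°) = 80.9; c'Δl = 32.25; W sinα = -4.4
Slice 2: Δl = 1.7/cos3.9° = 1.704 m; N'_2 = 158·cos3.9° = 157.6; c'Δl = 23.86; W sinα = 10.7
Slice 3: Δl = 2.9/cos11.9° = 2.964 m; N'_3 = 406·cos11.9° = 397.3; c'Δl = 41.49; W sinα = 83.7
Slice 4: Δl = 2.0/cos20.7° = 2.138 m; N'_4 = 254·cos20.7° = 237.6; c'Δl = 29.93; W sinα = 89.8
Slice 5: Δl = 2.9/cos30.1° = 3.352 m; N'_5 = 308·cos30.1° = 266.5; c'Δl = 46.93; W sinα = 154.5
Slice 6: Δl = 3.0/cos42.8° = 4.089 m; N'_6 = 201·cos42.8° = 147.5; c'Δl = 57.24; W sinα = 136.6
Slice 7: Δl = 1.5/cos54.6° = 2.589 m; N'_7 = 31·cos54.6° = 18.0; c'Δl = 36.25; W sinα = 25.3
Σc'Δl = 267.9 kN/m; ΣN' = 1305.3 kN/m; ΣW sinα = 496.2 kN/m
Resisting = 267.9 + 1305.3·tan28.9° = 267.9 + 720.6 = 988.5 kN/m
FS = 988.5 / 496.2 = 1.992

FS = 1.99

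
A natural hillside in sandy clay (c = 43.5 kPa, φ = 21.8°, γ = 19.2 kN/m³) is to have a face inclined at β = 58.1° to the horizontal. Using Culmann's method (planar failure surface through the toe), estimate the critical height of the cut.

H_c = 36.81 m

Culmann's analysis gives the critical failure plane at α_cr = (β + φ)/2 = (58.1 + 21.8)/2 = 40.0°, and the critical height
H_c = (4c/γ) · sinβ cosφ / [1 − cos(β − φ)]
    = (4·43.5/19.2) · sin58.1°·cos21.8° / [1 − cos(36.3°)]
    = 9.062 · 0.8490·0.9285 / [1 − 0.8059]
    = 9.062 · 0.7883 / 0.1941
    = 36.81 m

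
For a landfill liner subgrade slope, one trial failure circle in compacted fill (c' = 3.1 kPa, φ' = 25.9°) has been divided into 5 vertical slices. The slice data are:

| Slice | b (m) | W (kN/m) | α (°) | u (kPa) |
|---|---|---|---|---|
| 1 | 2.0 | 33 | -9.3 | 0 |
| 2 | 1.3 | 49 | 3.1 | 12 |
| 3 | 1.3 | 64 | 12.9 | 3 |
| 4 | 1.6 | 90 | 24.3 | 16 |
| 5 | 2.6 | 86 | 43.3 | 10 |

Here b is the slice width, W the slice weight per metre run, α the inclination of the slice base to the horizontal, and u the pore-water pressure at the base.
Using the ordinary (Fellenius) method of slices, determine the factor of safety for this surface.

Ordinary method of slices: FS = Σ[c'·Δl_i + (W_i cosα_i − u_i·Δl_i)·tanφ'] / Σ W_i sinα_i, with Δl_i = b_i / cosα_i.
Slice 1: Δl = 2.0/cos(-9.3°) = 2.027 m; N'_1 = 33·cos(-9.3°) − 0·2.027 = 32.6; c'Δl = 6.28; W sinα = -5.3
Slice 2: Δl = 1.3/cos3.1° = 1.302 m; N'_2 = 49·cos3.1° − 12·1.302 = 33.3; c'Δl = 4.04; W sinα = 2.6
Slice 3: Δl = 1.3/cos12.9° = 1.334 m; N'_3 = 64·cos12.9° − 3·1.334 = 58.4; c'Δl = 4.13; W sinα = 14.3
Slice 4: Δl = 1.6/cos24.3° = 1.756 m; N'_4 = 90·cos24.3° − 16·1.756 = 53.9; c'Δl = 5.44; W sinα = 37.0
Slice 5: Δl = 2.6/cos43.3° = 3.573 m; N'_5 = 86·cos43.3° − 10·3.573 = 26.9; c'Δl = 11.07; W sinα = 59.0
Σc'Δl = 31.0 kN/m; ΣN' = 205.1 kN/m; ΣW sinα = 107.6 kN/m
Resisting = 31.0 + 205.1·tan25.9° = 31.0 + 99.6 = 130.5 kN/m
FS = 130.5 / 107.6 = 1.213

FS = 1.21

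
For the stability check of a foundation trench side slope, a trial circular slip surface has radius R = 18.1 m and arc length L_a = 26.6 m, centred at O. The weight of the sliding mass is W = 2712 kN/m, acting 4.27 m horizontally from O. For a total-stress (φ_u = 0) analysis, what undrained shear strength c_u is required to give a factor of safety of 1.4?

c_u = 33.7 kPa

FS = c_u·L_a·R / (W·d), so c_u = FS·W·d / (L_a·R).
c_u = 1.4·2712·4.27 / (26.60·18.1) = 16212.3 / 481.46 = 33.67 kPa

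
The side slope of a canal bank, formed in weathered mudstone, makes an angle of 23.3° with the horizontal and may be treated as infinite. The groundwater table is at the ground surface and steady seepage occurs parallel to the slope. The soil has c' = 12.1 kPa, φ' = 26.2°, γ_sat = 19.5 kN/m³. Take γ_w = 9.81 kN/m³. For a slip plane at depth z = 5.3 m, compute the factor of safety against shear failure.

With seepage parallel to the slope and the water table at the surface, the effective normal stress on the slip plane uses the buoyant unit weight γ' = γ_sat − γ_w while the driving shear stress uses γ_sat:
FS = [c' + γ' z cos²β tanφ'] / [γ_sat z sinβ cosβ]
γ' = 19.5 − 9.81 = 9.69 kN/m³
Numerator = 12.1 + 9.69·5.3·cos²23.3°·tan26.2° = 12.1 + 9.69·5.3·0.8435·0.4921 = 33.417 kPa
Denominator = 19.5·5.3·sin23.3°·cos23.3° = 19.5·5.3·0.3955·0.9184 = 37.546 kPa
FS = 33.417 / 37.546 = 0.890

FS = 0.89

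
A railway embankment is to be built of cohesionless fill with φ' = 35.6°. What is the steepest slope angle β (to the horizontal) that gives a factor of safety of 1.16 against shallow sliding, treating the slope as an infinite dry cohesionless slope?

For an infinite dry cohesionless slope FS = tanφ'/tanβ, so tanβ = tanφ' / FS.
tanβ = tan35.6° / 1.16 = 0.7159 / 1.16 = 0.6172
β = arctan(0.6172) = 31.68°

β = 31.7°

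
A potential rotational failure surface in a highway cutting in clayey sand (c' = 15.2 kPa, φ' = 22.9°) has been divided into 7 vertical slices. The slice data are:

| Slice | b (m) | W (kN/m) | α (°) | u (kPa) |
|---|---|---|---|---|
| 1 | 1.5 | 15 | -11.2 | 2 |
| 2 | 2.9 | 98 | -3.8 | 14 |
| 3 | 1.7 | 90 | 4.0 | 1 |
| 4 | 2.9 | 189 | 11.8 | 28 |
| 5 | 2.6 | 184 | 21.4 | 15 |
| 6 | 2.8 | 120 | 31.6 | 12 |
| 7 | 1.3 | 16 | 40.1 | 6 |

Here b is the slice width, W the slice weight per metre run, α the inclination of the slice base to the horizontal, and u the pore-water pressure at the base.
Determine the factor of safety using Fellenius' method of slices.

Ordinary method of slices: FS = Σ[c'·Δl_i + (W_i cosα_i − u_i·Δl_i)·tanφ'] / Σ W_i sinα_i, with Δl_i = b_i / cosα_i.
Slice 1: Δl = 1.5/cos(-11.2°) = 1.529 m; N'_1 = 15·cos(-11.2°) − 2·1.529 = 11.7; c'Δl = 23.24; W sinα = -2.9
Slice 2: Δl = 2.9/cos(-3.8°) = 2.906 m; N'_2 = 98·cos(-3.8°) − 14·2.906 = 57.1; c'Δl = 44.18; W sinα = -6.5
Slice 3: Δl = 1.7/cos4.0° = 1.704 m; N'_3 = 90·cos4.0° − 1·1.704 = 88.1; c'Δl = 25.90; W sinα = 6.3
Slice 4: Δl = 2.9/cos11.8° = 2.963 m; N'_4 = 189·cos11.8° − 28·2.963 = 102.1; c'Δl = 45.03; W sinα = 38.6
Slice 5: Δl = 2.6/cos21.4° = 2.793 m; N'_5 = 184·cos21.4° − 15·2.793 = 129.4; c'Δl = 42.45; W sinα = 67.1
Slice 6: Δl = 2.8/cos31.6° = 3.287 m; N'_6 = 120·cos31.6° − 12·3.287 = 62.8; c'Δl = 49.97; W sinα = 62.9
Slice 7: Δl = 1.3/cos40.1° = 1.700 m; N'_7 = 16·cos40.1° − 6·1.700 = 2.0; c'Δl = 25.83; W sinα = 10.3
Σc'Δl = 256.6 kN/m; ΣN' = 453.1 kN/m; ΣW sinα = 175.8 kN/m
Resisting = 256.6 + 453.1·tan22.9° = 256.6 + 191.4 = 448.0 kN/m
FS = 448.0 / 175.8 = 2.548

FS = 2.55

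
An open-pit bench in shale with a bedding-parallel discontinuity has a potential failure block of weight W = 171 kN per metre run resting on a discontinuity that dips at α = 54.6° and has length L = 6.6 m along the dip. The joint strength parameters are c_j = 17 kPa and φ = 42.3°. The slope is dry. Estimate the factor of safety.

FS = 1.45

Resolving the block weight along and normal to the plane and applying the Mohr–Coulomb strength on the joint:
N' = W cosα = 171·cos54.6° = 99.1 kN/m
Driving force T = W sinα = 171·sin54.6° = 139.4 kN/m
Resisting force R = c_j·L + N'·tanφ = 17·6.6 + 99.1·tan42.3° = 112.2 + 90.1 = 202.3 kN/m
FS = R / T = 202.3 / 139.4 = 1.452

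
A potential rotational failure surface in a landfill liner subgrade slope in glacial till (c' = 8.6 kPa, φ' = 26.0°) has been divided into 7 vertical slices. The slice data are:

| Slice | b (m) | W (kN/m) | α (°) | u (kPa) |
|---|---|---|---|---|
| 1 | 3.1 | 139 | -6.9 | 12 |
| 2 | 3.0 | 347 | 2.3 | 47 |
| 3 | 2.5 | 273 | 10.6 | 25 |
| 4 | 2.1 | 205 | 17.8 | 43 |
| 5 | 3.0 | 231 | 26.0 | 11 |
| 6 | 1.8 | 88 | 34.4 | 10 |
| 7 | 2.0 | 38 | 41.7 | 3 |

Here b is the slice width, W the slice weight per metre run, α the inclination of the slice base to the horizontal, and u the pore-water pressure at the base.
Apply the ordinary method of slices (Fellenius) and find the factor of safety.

Ordinary method of slices: FS = Σ[c'·Δl_i + (W_i cosα_i − u_i·Δl_i)·tanφ'] / Σ W_i sinα_i, with Δl_i = b_i / cosα_i.
Slice 1: Δl = 3.1/cos(-6.9°) = 3.123 m; N'_1 = 139·cos(-6.9°) − 12·3.123 = 100.5; c'Δl = 26.85; W sinα = -16.7
Slice 2: Δl = 3.0/cos2.3° = 3.002 m; N'_2 = 347·cos2.3° − 47·3.002 = 205.6; c'Δl = 25.82; W sinα = 13.9
Slice 3: Δl = 2.5/cos10.6° = 2.543 m; N'_3 = 273·cos10.6° − 25·2.543 = 204.8; c'Δl = 21.87; W sinα = 50.2
Slice 4: Δl = 2.1/cos17.8° = 2.206 m; N'_4 = 205·cos17.8° − 43·2.206 = 100.3; c'Δl = 18.97; W sinα = 62.7
Slice 5: Δl = 3.0/cos26.0° = 3.338 m; N'_5 = 231·cos26.0° − 11·3.338 = 170.9; c'Δl = 28.71; W sinα = 101.3
Slice 6: Δl = 1.8/cos34.4° = 2.182 m; N'_6 = 88·cos34.4° − 10·2.182 = 50.8; c'Δl = 18.76; W sinα = 49.7
Slice 7: Δl = 2.0/cos41.7° = 2.679 m; N'_7 = 38·cos41.7° − 3·2.679 = 20.3; c'Δl = 23.04; W sinα = 25.3
Σc'Δl = 164.0 kN/m; ΣN' = 853.3 kN/m; ΣW sinα = 286.4 kN/m
Resisting = 164.0 + 853.3·tan26.0° = 164.0 + 416.2 = 580.2 kN/m
FS = 580.2 / 286.4 = 2.026

FS = 2.03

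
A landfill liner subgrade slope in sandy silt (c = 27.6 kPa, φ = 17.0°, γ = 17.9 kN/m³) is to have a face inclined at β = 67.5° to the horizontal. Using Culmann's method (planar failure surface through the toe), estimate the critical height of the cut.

Culmann's analysis gives the critical failure plane at α_cr = (β + φ)/2 = (67.5 + 17.0)/2 = 42.2°, and the critical height
H_c = (4c/γ) · sinβ cosφ / [1 − cos(β − φ)]
    = (4·27.6/17.9) · sin67.5°·cos17.0° / [1 − cos(50.5°)]
    = 6.168 · 0.9239·0.9563 / [1 − 0.6361]
    = 6.168 · 0.8835 / 0.3639
    = 14.97 m

H_c = 14.97 m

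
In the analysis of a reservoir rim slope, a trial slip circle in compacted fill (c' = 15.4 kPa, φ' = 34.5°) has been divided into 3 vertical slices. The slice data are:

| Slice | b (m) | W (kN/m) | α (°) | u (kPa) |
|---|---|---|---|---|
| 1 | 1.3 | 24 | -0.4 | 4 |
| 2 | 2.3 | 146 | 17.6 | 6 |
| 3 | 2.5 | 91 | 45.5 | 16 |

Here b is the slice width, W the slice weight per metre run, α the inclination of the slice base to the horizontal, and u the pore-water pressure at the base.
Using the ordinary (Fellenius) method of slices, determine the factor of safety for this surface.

FS = 1.98

Ordinary method of slices: FS = Σ[c'·Δl_i + (W_i cosα_i − u_i·Δl_i)·tanφ'] / Σ W_i sinα_i, with Δl_i = b_i / cosα_i.
Slice 1: Δl = 1.3/cos(-0.4°) = 1.300 m; N'_1 = 24·cos(-0.4°) − 4·1.300 = 18.8; c'Δl = 20.02; W sinα = -0.2
Slice 2: Δl = 2.3/cos17.6° = 2.413 m; N'_2 = 146·cos17.6° − 6·2.413 = 124.7; c'Δl = 37.16; W sinα = 44.1
Slice 3: Δl = 2.5/cos45.5° = 3.567 m; N'_3 = 91·cos45.5° − 16·3.567 = 6.7; c'Δl = 54.93; W sinα = 64.9
Σc'Δl = 112.1 kN/m; ΣN' = 150.2 kN/m; ΣW sinα = 108.9 kN/m
Resisting = 112.1 + 150.2·tan34.5° = 112.1 + 103.2 = 215.3 kN/m
FS = 215.3 / 108.9 = 1.978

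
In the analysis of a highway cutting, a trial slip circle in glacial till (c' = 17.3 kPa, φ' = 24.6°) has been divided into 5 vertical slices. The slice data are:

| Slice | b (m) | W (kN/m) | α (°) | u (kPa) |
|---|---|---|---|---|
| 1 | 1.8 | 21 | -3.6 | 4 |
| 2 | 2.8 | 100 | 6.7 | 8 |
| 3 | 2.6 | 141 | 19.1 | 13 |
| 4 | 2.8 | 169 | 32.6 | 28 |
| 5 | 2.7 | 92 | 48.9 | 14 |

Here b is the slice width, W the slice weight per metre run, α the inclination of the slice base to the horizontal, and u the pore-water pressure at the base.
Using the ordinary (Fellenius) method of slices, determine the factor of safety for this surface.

FS = 1.69

Ordinary method of slices: FS = Σ[c'·Δl_i + (W_i cosα_i − u_i·Δl_i)·tanφ'] / Σ W_i sinα_i, with Δl_i = b_i / cosα_i.
Slice 1: Δl = 1.8/cos(-3.6°) = 1.804 m; N'_1 = 21·cos(-3.6°) − 4·1.804 = 13.7; c'Δl = 31.20; W sinα = -1.3
Slice 2: Δl = 2.8/cos6.7° = 2.819 m; N'_2 = 100·cos6.7° − 8·2.819 = 76.8; c'Δl = 48.77; W sinα = 11.7
Slice 3: Δl = 2.6/cos19.1° = 2.751 m; N'_3 = 141·cos19.1° − 13·2.751 = 97.5; c'Δl = 47.60; W sinα = 46.1
Slice 4: Δl = 2.8/cos32.6° = 3.324 m; N'_4 = 169·cos32.6° − 28·3.324 = 49.3; c'Δl = 57.50; W sinα = 91.1
Slice 5: Δl = 2.7/cos48.9° = 4.107 m; N'_5 = 92·cos48.9° − 14·4.107 = 3.0; c'Δl = 71.06; W sinα = 69.3
Σc'Δl = 256.1 kN/m; ΣN' = 240.3 kN/m; ΣW sinα = 216.9 kN/m
Resisting = 256.1 + 240.3·tan24.6° = 256.1 + 110.0 = 366.1 kN/m
FS = 366.1 / 216.9 = 1.688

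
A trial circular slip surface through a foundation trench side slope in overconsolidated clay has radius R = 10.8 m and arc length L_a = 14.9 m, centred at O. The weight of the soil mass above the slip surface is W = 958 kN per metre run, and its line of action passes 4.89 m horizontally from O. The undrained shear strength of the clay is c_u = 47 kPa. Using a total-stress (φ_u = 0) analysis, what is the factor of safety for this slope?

Taking moments about the centre O, the resisting moment is provided by the undrained shear strength acting along the arc:
M_R = c_u·L_a·R = 47·14.90·10.8 = 7563.2 kN·m/m
M_D = W·d = 958·4.89 = 4684.6 kN·m/m
FS = M_R / M_D = 7563.2 / 4684.6 = 1.614

FS = 1.61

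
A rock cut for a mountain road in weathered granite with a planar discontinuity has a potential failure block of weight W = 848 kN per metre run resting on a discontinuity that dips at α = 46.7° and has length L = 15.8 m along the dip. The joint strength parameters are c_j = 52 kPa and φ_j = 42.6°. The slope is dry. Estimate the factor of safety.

Resolving the block weight along and normal to the plane and applying the Mohr–Coulomb strength on the joint:
N' = W cosα = 848·cos46.7° = 581.6 kN/m
Driving force T = W sinα = 848·sin46.7° = 617.2 kN/m
Resisting force R = c_j·L + N'·tanφ_j = 52·15.8 + 581.6·tan42.6° = 821.6 + 534.8 = 1356.4 kN/m
FS = R / T = 1356.4 / 617.2 = 2.198

FS = 2.20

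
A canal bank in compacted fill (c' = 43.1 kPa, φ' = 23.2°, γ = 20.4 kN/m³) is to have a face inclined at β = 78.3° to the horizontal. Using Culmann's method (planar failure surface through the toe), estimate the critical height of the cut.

H_c = 17.78 m

Culmann's analysis gives the critical failure plane at α_cr = (β + φ')/2 = (78.3 + 23.2)/2 = 50.8°, and the critical height
H_c = (4c'/γ) · sinβ cosφ' / [1 − cos(β − φ')]
    = (4·43.1/20.4) · sin78.3°·cos23.2° / [1 − cos(55.1°)]
    = 8.451 · 0.9792·0.9191 / [1 − 0.5721]
    = 8.451 · 0.9000 / 0.4279
    = 17.78 m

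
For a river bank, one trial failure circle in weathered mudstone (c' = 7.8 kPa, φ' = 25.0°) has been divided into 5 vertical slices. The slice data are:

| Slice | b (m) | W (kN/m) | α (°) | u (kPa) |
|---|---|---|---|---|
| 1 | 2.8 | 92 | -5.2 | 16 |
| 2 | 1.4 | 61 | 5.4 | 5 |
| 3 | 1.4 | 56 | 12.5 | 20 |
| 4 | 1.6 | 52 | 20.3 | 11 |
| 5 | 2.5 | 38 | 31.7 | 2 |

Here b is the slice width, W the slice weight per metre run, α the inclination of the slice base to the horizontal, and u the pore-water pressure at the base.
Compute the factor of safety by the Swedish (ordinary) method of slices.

FS = 3.48

Ordinary method of slices: FS = Σ[c'·Δl_i + (W_i cosα_i − u_i·Δl_i)·tanφ'] / Σ W_i sinα_i, with Δl_i = b_i / cosα_i.
Slice 1: Δl = 2.8/cos(-5.2°) = 2.812 m; N'_1 = 92·cos(-5.2°) − 16·2.812 = 46.6; c'Δl = 21.93; W sinα = -8.3
Slice 2: Δl = 1.4/cos5.4° = 1.406 m; N'_2 = 61·cos5.4° − 5·1.406 = 53.7; c'Δl = 10.97; W sinα = 5.7
Slice 3: Δl = 1.4/cos12.5° = 1.434 m; N'_3 = 56·cos12.5° − 20·1.434 = 26.0; c'Δl = 11.19; W sinα = 12.1
Slice 4: Δl = 1.6/cos20.3° = 1.706 m; N'_4 = 52·cos20.3° − 11·1.706 = 30.0; c'Δl = 13.31; W sinα = 18.0
Slice 5: Δl = 2.5/cos31.7° = 2.938 m; N'_5 = 38·cos31.7° − 2·2.938 = 26.5; c'Δl = 22.92; W sinα = 20.0
Σc'Δl = 80.3 kN/m; ΣN' = 182.8 kN/m; ΣW sinα = 47.5 kN/m
Resisting = 80.3 + 182.8·tan25.0° = 80.3 + 85.2 = 165.5 kN/m
FS = 165.5 / 47.5 = 3.483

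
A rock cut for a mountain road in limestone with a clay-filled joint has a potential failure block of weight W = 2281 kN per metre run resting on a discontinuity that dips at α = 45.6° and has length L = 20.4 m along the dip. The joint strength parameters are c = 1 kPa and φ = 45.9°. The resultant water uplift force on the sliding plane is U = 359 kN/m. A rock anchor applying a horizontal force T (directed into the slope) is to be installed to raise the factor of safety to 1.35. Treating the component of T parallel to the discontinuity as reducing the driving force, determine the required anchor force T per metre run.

T = 537 kN/m

Resolving forces along and normal to the sliding plane, with the horizontal anchor force T adding T·sinα to the effective normal force and T·cosα acting up the plane against the driving force:
FS = [cL + (W cosα − U + T sinα) tanφ] / [W sinα − T cosα]
Without the anchor: N' = 1236.9 kN/m, driving T_d = 1629.7 kN/m, resisting R = 1·20.4 + 1236.9·tan45.9° = 1296.8 kN/m, FS = 0.80.
Setting FS = 1.35 and solving for T:
1.35·(1629.7 − T cos45.6°) = 1296.8 + T sin45.6°·tan45.9°
T·(sin45.6°·tan45.9° + 1.35·cos45.6°) = 1.35·1629.7 − 1296.8
T·(0.7145·1.0319 + 1.35·0.6997) = 2200.1 − 1296.8 = 903.3
T·1.6818 = 903.3
T = 537.1 kN/m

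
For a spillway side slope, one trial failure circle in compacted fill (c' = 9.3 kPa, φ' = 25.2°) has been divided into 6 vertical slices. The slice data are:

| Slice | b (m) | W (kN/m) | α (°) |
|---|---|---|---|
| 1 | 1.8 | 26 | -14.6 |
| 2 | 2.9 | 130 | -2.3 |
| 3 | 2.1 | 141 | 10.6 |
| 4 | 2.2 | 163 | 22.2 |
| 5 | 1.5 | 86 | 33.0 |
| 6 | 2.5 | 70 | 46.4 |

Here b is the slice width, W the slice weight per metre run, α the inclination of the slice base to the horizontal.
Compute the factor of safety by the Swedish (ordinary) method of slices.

FS = 2.32

Ordinary method of slices: FS = Σ[c'·Δl_i + (W_i cosα_i)·tanφ'] / Σ W_i sinα_i, with Δl_i = b_i / cosα_i.
Slice 1: Δl = 1.8/cos(-14.6°) = 1.860 m; N'_1 = 26·cos(-14.6°) = 25.2; c'Δl = 17.30; W sinα = -6.6
Slice 2: Δl = 2.9/cos(-2.3°) = 2.902 m; N'_2 = 130·cos(-2.3°) = 129.9; c'Δl = 26.99; W sinα = -5.2
Slice 3: Δl = 2.1/cos10.6° = 2.136 m; N'_3 = 141·cos10.6° = 138.6; c'Δl = 19.87; W sinα = 25.9
Slice 4: Δl = 2.2/cos22.2° = 2.376 m; N'_4 = 163·cos22.2° = 150.9; c'Δl = 22.10; W sinα = 61.6
Slice 5: Δl = 1.5/cos33.0° = 1.789 m; N'_5 = 86·cos33.0° = 72.1; c'Δl = 16.63; W sinα = 46.8
Slice 6: Δl = 2.5/cos46.4° = 3.625 m; N'_6 = 70·cos46.4° = 48.3; c'Δl = 33.71; W sinα = 50.7
Σc'Δl = 136.6 kN/m; ΣN' = 565.0 kN/m; ΣW sinα = 173.3 kN/m
Resisting = 136.6 + 565.0·tan25.2° = 136.6 + 265.9 = 402.5 kN/m
FS = 402.5 / 173.3 = 2.323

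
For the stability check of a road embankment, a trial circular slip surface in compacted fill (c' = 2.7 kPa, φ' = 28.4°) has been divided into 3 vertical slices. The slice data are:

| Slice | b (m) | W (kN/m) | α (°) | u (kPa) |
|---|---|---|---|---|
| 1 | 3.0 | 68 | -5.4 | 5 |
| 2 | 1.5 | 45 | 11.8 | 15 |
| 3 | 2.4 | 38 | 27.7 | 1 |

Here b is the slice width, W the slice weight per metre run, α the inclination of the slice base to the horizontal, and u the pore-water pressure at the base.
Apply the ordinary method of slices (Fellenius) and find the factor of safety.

Ordinary method of slices: FS = Σ[c'·Δl_i + (W_i cosα_i − u_i·Δl_i)·tanφ'] / Σ W_i sinα_i, with Δl_i = b_i / cosα_i.
Slice 1: Δl = 3.0/cos(-5.4°) = 3.013 m; N'_1 = 68·cos(-5.4°) − 5·3.013 = 52.6; c'Δl = 8.14; W sinα = -6.4
Slice 2: Δl = 1.5/cos11.8° = 1.532 m; N'_2 = 45·cos11.8° − 15·1.532 = 21.1; c'Δl = 4.14; W sinα = 9.2
Slice 3: Δl = 2.4/cos27.7° = 2.711 m; N'_3 = 38·cos27.7° − 1·2.711 = 30.9; c'Δl = 7.32; W sinα = 17.7
Σc'Δl = 19.6 kN/m; ΣN' = 104.6 kN/m; ΣW sinα = 20.5 kN/m
Resisting = 19.6 + 104.6·tan28.4° = 19.6 + 56.6 = 76.2 kN/m
FS = 76.2 / 20.5 = 3.721

FS = 3.72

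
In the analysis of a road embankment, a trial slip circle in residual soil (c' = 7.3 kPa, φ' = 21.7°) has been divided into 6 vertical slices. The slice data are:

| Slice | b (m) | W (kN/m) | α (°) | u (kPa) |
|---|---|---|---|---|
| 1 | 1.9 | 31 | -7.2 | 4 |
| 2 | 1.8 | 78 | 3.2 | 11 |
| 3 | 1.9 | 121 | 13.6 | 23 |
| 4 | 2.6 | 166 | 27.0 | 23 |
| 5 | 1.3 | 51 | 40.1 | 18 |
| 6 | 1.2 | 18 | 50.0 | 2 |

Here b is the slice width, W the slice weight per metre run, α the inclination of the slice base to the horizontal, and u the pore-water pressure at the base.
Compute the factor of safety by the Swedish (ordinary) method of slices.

Ordinary method of slices: FS = Σ[c'·Δl_i + (W_i cosα_i − u_i·Δl_i)·tanφ'] / Σ W_i sinα_i, with Δl_i = b_i / cosα_i.
Slice 1: Δl = 1.9/cos(-7.2°) = 1.915 m; N'_1 = 31·cos(-7.2°) − 4·1.915 = 23.1; c'Δl = 13.98; W sinα = -3.9
Slice 2: Δl = 1.8/cos3.2° = 1.803 m; N'_2 = 78·cos3.2° − 11·1.803 = 58.0; c'Δl = 13.16; W sinα = 4.4
Slice 3: Δl = 1.9/cos13.6° = 1.955 m; N'_3 = 121·cos13.6° − 23·1.955 = 72.6; c'Δl = 14.27; W sinα = 28.5
Slice 4: Δl = 2.6/cos27.0° = 2.918 m; N'_4 = 166·cos27.0° − 23·2.918 = 80.8; c'Δl = 21.30; W sinα = 75.4
Slice 5: Δl = 1.3/cos40.1° = 1.700 m; N'_5 = 51·cos40.1° − 18·1.700 = 8.4; c'Δl = 12.41; W sinα = 32.9
Slice 6: Δl = 1.2/cos50.0° = 1.867 m; N'_6 = 18·cos50.0° − 2·1.867 = 7.8; c'Δl = 13.63; W sinα = 13.8
Σc'Δl = 88.7 kN/m; ΣN' = 250.8 kN/m; ΣW sinα = 150.9 kN/m
Resisting = 88.7 + 250.8·tan21.7° = 88.7 + 99.8 = 188.6 kN/m
FS = 188.6 / 150.9 = 1.249

FS = 1.25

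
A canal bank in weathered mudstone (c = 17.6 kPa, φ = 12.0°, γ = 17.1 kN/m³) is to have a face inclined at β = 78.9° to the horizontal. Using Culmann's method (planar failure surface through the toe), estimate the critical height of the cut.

H_c = 6.50 m

Culmann's analysis gives the critical failure plane at α_cr = (β + φ)/2 = (78.9 + 12.0)/2 = 45.5°, and the critical height
H_c = (4c/γ) · sinβ cosφ / [1 − cos(β − φ)]
    = (4·17.6/17.1) · sin78.9°·cos12.0° / [1 − cos(66.9°)]
    = 4.117 · 0.9813·0.9781 / [1 − 0.3923]
    = 4.117 · 0.9598 / 0.6077
    = 6.50 m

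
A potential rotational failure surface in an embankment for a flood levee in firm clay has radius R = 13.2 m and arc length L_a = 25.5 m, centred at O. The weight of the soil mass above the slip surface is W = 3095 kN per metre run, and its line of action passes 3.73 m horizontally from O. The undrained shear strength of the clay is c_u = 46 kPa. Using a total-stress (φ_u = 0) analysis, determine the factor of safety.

Taking moments about the centre O, the resisting moment is provided by the undrained shear strength acting along the arc:
M_R = c_u·L_a·R = 46·25.50·13.2 = 15483.6 kN·m/m
M_D = W·d = 3095·3.73 = 11544.4 kN·m/m
FS = M_R / M_D = 15483.6 / 11544.4 = 1.341

FS = 1.34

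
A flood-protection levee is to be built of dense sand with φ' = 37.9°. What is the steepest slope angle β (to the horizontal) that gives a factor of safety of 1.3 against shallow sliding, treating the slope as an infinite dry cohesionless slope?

For an infinite dry cohesionless slope FS = tanφ'/tanβ, so tanβ = tanφ' / FS.
tanβ = tan37.9° / 1.3 = 0.7785 / 1.3 = 0.5988
β = arctan(0.5988) = 30.91°

β = 30.9°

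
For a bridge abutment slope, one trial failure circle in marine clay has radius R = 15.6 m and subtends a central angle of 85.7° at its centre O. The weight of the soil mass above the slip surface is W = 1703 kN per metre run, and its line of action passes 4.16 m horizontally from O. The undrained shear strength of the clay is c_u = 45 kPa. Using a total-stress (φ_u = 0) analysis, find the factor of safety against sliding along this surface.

FS = 2.31

Taking moments about the centre O, the resisting moment is provided by the undrained shear strength acting along the arc:
Arc length L_a = R·θ = 15.6·(85.7°·π/180) = 15.6·1.4957 = 23.33 m
M_R = c_u·L_a·R = 45·23.33·15.6 = 16380.2 kN·m/m
M_D = W·d = 1703·4.16 = 7084.5 kN·m/m
FS = M_R / M_D = 16380.2 / 7084.5 = 2.312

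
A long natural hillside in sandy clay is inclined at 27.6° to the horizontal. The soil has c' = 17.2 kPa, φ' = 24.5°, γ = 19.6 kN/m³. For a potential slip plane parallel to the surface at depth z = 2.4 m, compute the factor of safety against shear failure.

For an infinite slope with a slip plane parallel to the surface (no pore pressure): FS = [c' + γz cos²β tanφ'] / [γz sinβ cosβ].
γz = 19.6·2.4 = 47.04 kN/m²
Numerator = 17.2 + 47.04·cos²27.6°·tan24.5° = 17.2 + 47.04·0.7854·0.4557 = 34.036 kPa
Denominator = 47.04·sin27.6°·cos27.6° = 47.04·0.4633·0.8862 = 19.313 kPa
FS = 34.036 / 19.313 = 1.762

FS = 1.76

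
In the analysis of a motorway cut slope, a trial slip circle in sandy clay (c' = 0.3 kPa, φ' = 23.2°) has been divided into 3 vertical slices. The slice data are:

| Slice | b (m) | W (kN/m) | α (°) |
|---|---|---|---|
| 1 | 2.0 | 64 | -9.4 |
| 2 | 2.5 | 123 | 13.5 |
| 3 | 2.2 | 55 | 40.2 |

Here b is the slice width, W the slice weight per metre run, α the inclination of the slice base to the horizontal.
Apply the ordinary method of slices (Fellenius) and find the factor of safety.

Ordinary method of slices: FS = Σ[c'·Δl_i + (W_i cosα_i)·tanφ'] / Σ W_i sinα_i, with Δl_i = b_i / cosα_i.
Slice 1: Δl = 2.0/cos(-9.4°) = 2.027 m; N'_1 = 64·cos(-9.4°) = 63.1; c'Δl = 0.61; W sinα = -10.5
Slice 2: Δl = 2.5/cos13.5° = 2.571 m; N'_2 = 123·cos13.5° = 119.6; c'Δl = 0.77; W sinα = 28.7
Slice 3: Δl = 2.2/cos40.2° = 2.880 m; N'_3 = 55·cos40.2° = 42.0; c'Δl = 0.86; W sinα = 35.5
Σc'Δl = 2.2 kN/m; ΣN' = 224.8 kN/m; ΣW sinα = 53.8 kN/m
Resisting = 2.2 + 224.8·tan23.2° = 2.2 + 96.3 = 98.6 kN/m
FS = 98.6 / 53.8 = 1.834

FS = 1.83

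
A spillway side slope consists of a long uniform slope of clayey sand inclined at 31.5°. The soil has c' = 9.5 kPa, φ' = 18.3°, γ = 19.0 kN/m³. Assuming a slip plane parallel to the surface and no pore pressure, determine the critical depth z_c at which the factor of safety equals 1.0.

z_c = 2.44 m

Setting FS = 1.00 in FS = [c' + γz cos²β tanφ'] / [γz sinβ cosβ] and solving for z:
z = c' / [γ cosβ (FS·sinβ − cosβ·tanφ')]
  = 9.5 / [19.0·cos31.5°·(1.00·sin31.5° − cos31.5°·tan18.3°)]
  = 9.5 / [19.0·0.8526·(1.00·0.5225 − 0.8526·0.3307)]
  = 9.5 / 3.8964 = 2.438 m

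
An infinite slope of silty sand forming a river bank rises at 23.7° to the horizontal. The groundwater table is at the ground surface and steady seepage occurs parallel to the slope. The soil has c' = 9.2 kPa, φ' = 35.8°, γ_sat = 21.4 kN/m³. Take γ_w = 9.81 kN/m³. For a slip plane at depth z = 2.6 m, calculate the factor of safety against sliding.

With seepage parallel to the slope and the water table at the surface, the effective normal stress on the slip plane uses the buoyant unit weight γ' = γ_sat − γ_w while the driving shear stress uses γ_sat:
FS = [c' + γ' z cos²β tanφ'] / [γ_sat z sinβ cosβ]
γ' = 21.4 − 9.81 = 11.59 kN/m³
Numerator = 9.2 + 11.59·2.6·cos²23.7°·tan35.8° = 9.2 + 11.59·2.6·0.8384·0.7212 = 27.422 kPa
Denominator = 21.4·2.6·sin23.7°·cos23.7° = 21.4·2.6·0.4019·0.9157 = 20.478 kPa
FS = 27.422 / 20.478 = 1.339

FS = 1.34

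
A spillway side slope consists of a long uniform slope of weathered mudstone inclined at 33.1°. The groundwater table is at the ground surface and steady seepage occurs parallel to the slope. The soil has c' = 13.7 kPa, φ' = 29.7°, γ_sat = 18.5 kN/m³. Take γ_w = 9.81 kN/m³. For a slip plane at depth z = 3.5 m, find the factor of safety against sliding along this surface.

FS = 0.87

With seepage parallel to the slope and the water table at the surface, the effective normal stress on the slip plane uses the buoyant unit weight γ' = γ_sat − γ_w while the driving shear stress uses γ_sat:
FS = [c' + γ' z cos²β tanφ'] / [γ_sat z sinβ cosβ]
γ' = 18.5 − 9.81 = 8.69 kN/m³
Numerator = 13.7 + 8.69·3.5·cos²33.1°·tan29.7° = 13.7 + 8.69·3.5·0.7018·0.5704 = 25.875 kPa
Denominator = 18.5·3.5·sin33.1°·cos33.1° = 18.5·3.5·0.5461·0.8377 = 29.622 kPa
FS = 25.875 / 29.622 = 0.873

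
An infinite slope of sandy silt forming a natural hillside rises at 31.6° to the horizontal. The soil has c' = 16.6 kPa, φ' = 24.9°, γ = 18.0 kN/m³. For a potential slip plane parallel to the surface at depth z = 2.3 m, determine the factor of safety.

FS = 1.65

For an infinite slope with a slip plane parallel to the surface (no pore pressure): FS = [c' + γz cos²β tanφ'] / [γz sinβ cosβ].
γz = 18.0·2.3 = 41.40 kN/m²
Numerator = 16.6 + 41.40·cos²31.6°·tan24.9° = 16.6 + 41.40·0.7254·0.4642 = 30.541 kPa
Denominator = 41.40·sin31.6°·cos31.6° = 41.40·0.5240·0.8517 = 18.477 kPa
FS = 30.541 / 18.477 = 1.653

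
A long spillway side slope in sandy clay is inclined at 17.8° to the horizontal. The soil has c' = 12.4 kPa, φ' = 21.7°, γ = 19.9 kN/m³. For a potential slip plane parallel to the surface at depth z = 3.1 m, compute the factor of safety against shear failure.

FS = 1.93

For an infinite slope with a slip plane parallel to the surface (no pore pressure): FS = [c' + γz cos²β tanφ'] / [γz sinβ cosβ].
γz = 19.9·3.1 = 61.69 kN/m²
Numerator = 12.4 + 61.69·cos²17.8°·tan21.7° = 12.4 + 61.69·0.9066·0.3979 = 34.655 kPa
Denominator = 61.69·sin17.8°·cos17.8° = 61.69·0.3057·0.9521 = 17.956 kPa
FS = 34.655 / 17.956 = 1.930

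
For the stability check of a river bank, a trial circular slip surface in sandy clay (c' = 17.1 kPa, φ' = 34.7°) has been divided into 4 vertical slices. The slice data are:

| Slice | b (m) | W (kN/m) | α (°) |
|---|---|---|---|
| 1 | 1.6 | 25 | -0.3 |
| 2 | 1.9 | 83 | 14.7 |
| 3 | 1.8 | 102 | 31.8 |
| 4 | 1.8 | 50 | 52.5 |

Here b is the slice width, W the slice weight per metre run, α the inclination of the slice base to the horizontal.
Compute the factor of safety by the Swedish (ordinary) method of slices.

FS = 2.64

Ordinary method of slices: FS = Σ[c'·Δl_i + (W_i cosα_i)·tanφ'] / Σ W_i sinα_i, with Δl_i = b_i / cosα_i.
Slice 1: Δl = 1.6/cos(-0.3°) = 1.600 m; N'_1 = 25·cos(-0.3°) = 25.0; c'Δl = 27.36; W sinα = -0.1
Slice 2: Δl = 1.9/cos14.7° = 1.964 m; N'_2 = 83·cos14.7° = 80.3; c'Δl = 33.59; W sinα = 21.1
Slice 3: Δl = 1.8/cos31.8° = 2.118 m; N'_3 = 102·cos31.8° = 86.7; c'Δl = 36.22; W sinα = 53.7
Slice 4: Δl = 1.8/cos52.5° = 2.957 m; N'_4 = 50·cos52.5° = 30.4; c'Δl = 50.56; W sinα = 39.7
Σc'Δl = 147.7 kN/m; ΣN' = 222.4 kN/m; ΣW sinα = 114.3 kN/m
Resisting = 147.7 + 222.4·tan34.7° = 147.7 + 154.0 = 301.7 kN/m
FS = 301.7 / 114.3 = 2.639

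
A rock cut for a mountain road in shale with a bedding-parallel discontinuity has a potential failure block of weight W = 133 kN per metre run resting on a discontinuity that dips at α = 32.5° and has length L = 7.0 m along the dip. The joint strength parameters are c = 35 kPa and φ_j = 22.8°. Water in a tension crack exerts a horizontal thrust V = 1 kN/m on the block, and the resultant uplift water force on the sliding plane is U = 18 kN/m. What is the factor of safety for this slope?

FS = 3.93

Resolving the block weight along and normal to the plane and applying the Mohr–Coulomb strength on the joint:
N' = W cosα − U − V sinα = 133·cos32.5° − 18 − 1·sin32.5° = 93.6 kN/m
Driving force T = W sinα + V cosα = 133·sin32.5° + 1·cos32.5° = 72.3 kN/m
Resisting force R = c·L + N'·tanφ_j = 35·7.0 + 93.6·tan22.8° = 245.0 + 39.4 = 284.4 kN/m
FS = R / T = 284.4 / 72.3 = 3.933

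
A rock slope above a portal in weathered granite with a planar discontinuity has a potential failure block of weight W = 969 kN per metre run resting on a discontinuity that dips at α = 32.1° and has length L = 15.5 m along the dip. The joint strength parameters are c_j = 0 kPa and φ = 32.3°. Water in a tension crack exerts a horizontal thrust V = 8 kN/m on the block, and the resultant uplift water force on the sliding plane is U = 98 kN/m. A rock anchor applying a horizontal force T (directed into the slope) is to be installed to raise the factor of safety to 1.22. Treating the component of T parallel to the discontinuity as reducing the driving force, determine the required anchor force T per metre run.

T = 133 kN/m

Resolving forces along and normal to the sliding plane, with the horizontal anchor force T adding T·sinα to the effective normal force and T·cosα acting up the plane against the driving force:
FS = [c_jL + (W cosα − U − V sinα + T sinα) tanφ] / [W sinα + V cosα − T cosα]
Without the anchor: N' = 718.6 kN/m, driving T_d = 521.7 kN/m, resisting R = 0·15.5 + 718.6·tan32.3° = 454.3 kN/m, FS = 0.87.
Setting FS = 1.22 and solving for T:
1.22·(521.7 − T cos32.1°) = 454.3 + T sin32.1°·tan32.3°
T·(sin32.1°·tan32.3° + 1.22·cos32.1°) = 1.22·521.7 − 454.3
T·(0.5314·0.6322 + 1.22·0.8471) = 636.5 − 454.3 = 182.2
T·1.3694 = 182.2
T = 133.0 kN/m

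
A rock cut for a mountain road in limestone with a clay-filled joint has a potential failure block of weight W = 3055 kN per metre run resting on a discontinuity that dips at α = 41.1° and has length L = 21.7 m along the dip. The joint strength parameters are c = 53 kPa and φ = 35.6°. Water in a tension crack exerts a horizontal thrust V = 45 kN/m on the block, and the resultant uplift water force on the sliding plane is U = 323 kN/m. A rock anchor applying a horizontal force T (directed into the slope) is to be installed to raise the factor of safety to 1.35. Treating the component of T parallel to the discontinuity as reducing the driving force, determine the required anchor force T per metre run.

T = 142 kN/m

Resolving forces along and normal to the sliding plane, with the horizontal anchor force T adding T·sinα to the effective normal force and T·cosα acting up the plane against the driving force:
FS = [cL + (W cosα − U − V sinα + T sinα) tanφ] / [W sinα + V cosα − T cosα]
Without the anchor: N' = 1949.6 kN/m, driving T_d = 2042.2 kN/m, resisting R = 53·21.7 + 1949.6·tan35.6° = 2545.8 kN/m, FS = 1.25.
Setting FS = 1.35 and solving for T:
1.35·(2042.2 − T cos41.1°) = 2545.8 + T sin41.1°·tan35.6°
T·(sin41.1°·tan35.6° + 1.35·cos41.1°) = 1.35·2042.2 − 2545.8
T·(0.6574·0.7159 + 1.35·0.7536) = 2757.0 − 2545.8 = 211.1
T·1.4879 = 211.1
T = 141.9 kN/m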